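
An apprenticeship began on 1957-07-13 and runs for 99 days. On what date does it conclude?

October 20, 1957

Counting forward 99 days from July 13, 1957.
July has 31 days, so 31 − 13 = 18 days remain after July 13, 1957; 99 − 18 = 81 left.
August 1957 has 31 days: 81 − 31 = 50 left.
September 1957 has 30 days: 50 − 30 = 20 left.
20 days into October 1957 → October 20, 1957.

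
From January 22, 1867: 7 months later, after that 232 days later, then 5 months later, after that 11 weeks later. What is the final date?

Advancing 7 months from January 22, 1867:
month 1 + 7 = 8 → August 1867.
Day 22 is valid in August, giving August 22, 1867.
Adding 232 days from August 22, 1867:
August has 31 days, so 31 − 22 = 9 days remain after August 22, 1867; 232 − 9 = 223 left.
September 1867 has 30 days: 223 − 30 = 193 left.
October 1867 has 31 days: 193 − 31 = 162 left.
November 1867 has 30 days: 162 − 30 = 132 left.
December 1867 has 31 days: 132 − 31 = 101 left.
January 1868 has 31 days: 101 − 31 = 70 left.
February 1868 has 29 days (1868 is a leap year): 70 − 29 = 41 left.
March 1868 has 31 days: 41 − 31 = 10 left.
10 days into April 1868 → April 10, 1868.
Advancing 5 months from April 10, 1868:
month 4 + 5 = 9 → September 1868.
Day 10 is valid in September, giving September 10, 1868.
Counting forward 11 weeks (= 77 days) from September 10, 1868:
September has 30 days, so 30 − 10 = 20 days remain after September 10, 1868; 77 − 20 = 57 left.
October 1868 has 31 days: 57 − 31 = 26 left.
26 days into November 1868 → November 26, 1868.

November 26, 1868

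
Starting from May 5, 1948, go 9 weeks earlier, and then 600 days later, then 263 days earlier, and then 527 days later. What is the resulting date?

Counting back 9 weeks (= 63 days) from May 5, 1948:
Going back 5 days from May 5, 1948 reaches the end of the previous month; 63 − 5 = 58 left.
April 1948 has 30 days: 58 − 30 = 28 left.
March 1948 has 31 days; 31 − 28 = 3 → March 3, 1948.
Counting forward 600 days from March 3, 1948:
March has 31 days, so 31 − 3 = 28 days remain after March 3, 1948; 600 − 28 = 572 left.
April 1948 has 30 days: 572 − 30 = 542 left.
May 1948 has 31 days: 542 − 31 = 511 left.
June 1948 has 30 days: 511 − 30 = 481 left.
July 1948 has 31 days: 481 − 31 = 450 left.
August 1948 has 31 days: 450 − 31 = 419 left.
September 1948 has 30 days: 419 − 30 = 389 left.
October 1948 has 31 days: 389 − 31 = 358 left.
November 1948 has 30 days: 358 − 30 = 328 left.
December 1948 has 31 days: 328 − 31 = 297 left.
January 1949 has 31 days: 297 − 31 = 266 left.
February 1949 has 28 days (1949 is not a leap year): 266 − 28 = 238 left.
March 1949 has 31 days: 238 − 31 = 207 left.
April 1949 has 30 days: 207 − 30 = 177 left.
May 1949 has 31 days: 177 − 31 = 146 left.
June 1949 has 30 days: 146 − 30 = 116 left.
July 1949 has 31 days: 116 − 31 = 85 left.
August 1949 has 31 days: 85 − 31 = 54 left.
September 1949 has 30 days: 54 − 30 = 24 left.
24 days into October 1949 → October 24, 1949.
Subtracting 263 days from October 24, 1949:
Going back 24 days from October 24, 1949 reaches the end of the previous month; 263 − 24 = 239 left.
September 1949 has 30 days: 239 − 30 = 209 left.
August 1949 has 31 days: 209 − 31 = 178 left.
July 1949 has 31 days: 178 − 31 = 147 left.
June 1949 has 30 days: 147 − 30 = 117 left.
May 1949 has 31 days: 117 − 31 = 86 left.
April 1949 has 30 days: 86 − 30 = 56 left.
March 1949 has 31 days: 56 − 31 = 25 left.
February 1949 has 28 days; 28 − 25 = 3 → February 3, 1949.
Advancing 527 days from February 3, 1949:
February has 28 days, so 28 − 3 = 25 days remain after February 3, 1949; 527 − 25 = 502 left.
March 1949 has 31 days: 502 − 31 = 471 left.
April 1949 has 30 days: 471 − 30 = 441 left.
May 1949 has 31 days: 441 − 31 = 410 left.
June 1949 has 30 days: 410 − 30 = 380 left.
July 1949 has 31 days: 380 − 31 = 349 left.
August 1949 has 31 days: 349 − 31 = 318 left.
September 1949 has 30 days: 318 − 30 = 288 left.
October 1949 has 31 days: 288 − 31 = 257 left.
November 1949 has 30 days: 257 − 30 = 227 left.
December 1949 has 31 days: 227 − 31 = 196 left.
January 1950 has 31 days: 196 − 31 = 165 left.
February 1950 has 28 days (1950 is not a leap year): 165 − 28 = 137 left.
March 1950 has 31 days: 137 − 31 = 106 left.
April 1950 has 30 days: 106 − 30 = 76 left.
May 1950 has 31 days: 76 − 31 = 45 left.
June 1950 has 30 days: 45 − 30 = 15 left.
15 days into July 1950 → July 15, 1950.

July 15, 1950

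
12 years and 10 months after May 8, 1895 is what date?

Adding 12 years and 10 months from May 8, 1895.
+12 years → 1907; month 5 + 10 = 15, which is month 3 of year 1908 → March 1908.
Day 8 is valid in March, giving March 8, 1908.

March 8, 1908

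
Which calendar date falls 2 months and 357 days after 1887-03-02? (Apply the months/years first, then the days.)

April 23, 1888

Advancing 2 months and 357 days from March 2, 1887: first the month/year part, then the days.
month 3 + 2 = 5 → May 1887.
Day 2 is valid in May, giving May 2, 1887.
Now add 357 days from May 2, 1887.
May has 31 days, so 31 − 2 = 29 days remain after May 2, 1887; 357 − 29 = 328 left.
June 1887 has 30 days: 328 − 30 = 298 left.
July 1887 has 31 days: 298 − 31 = 267 left.
August 1887 has 31 days: 267 − 31 = 236 left.
September 1887 has 30 days: 236 − 30 = 206 left.
October 1887 has 31 days: 206 − 31 = 175 left.
November 1887 has 30 days: 175 − 30 = 145 left.
December 1887 has 31 days: 145 − 31 = 114 left.
January 1888 has 31 days: 114 − 31 = 83 left.
February 1888 has 29 days (1888 is a leap year): 83 − 29 = 54 left.
March 1888 has 31 days: 54 − 31 = 23 left.
23 days into April 1888 → April 23, 1888.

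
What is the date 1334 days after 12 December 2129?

Adding 1334 days from December 12, 2129.
December has 31 days, so 31 − 12 = 19 days remain after December 12, 2129; 1334 − 19 = 1315 left.
January 2130 has 31 days: 1315 − 31 = 1284 left.
February 2130 has 28 days (2130 is not a leap year): 1284 − 28 = 1256 left.
March 2130 has 31 days: 1256 − 31 = 1225 left.
April 2130 has 30 days: 1225 − 30 = 1195 left.
May 2130 has 31 days: 1195 − 31 = 1164 left.
June 2130 has 30 days: 1164 − 30 = 1134 left.
July 2130 has 31 days: 1134 − 31 = 1103 left.
August 2130 has 31 days: 1103 − 31 = 1072 left.
September 2130 has 30 days: 1072 − 30 = 1042 left.
October 2130 has 31 days: 1042 − 31 = 1011 left.
November 2130 has 30 days: 1011 − 30 = 981 left.
December 2130 has 31 days: 981 − 31 = 950 left.
January 2131 has 31 days: 950 − 31 = 919 left.
February 2131 has 28 days (2131 is not a leap year): 919 − 28 = 891 left.
March 2131 has 31 days: 891 − 31 = 860 left.
April 2131 has 30 days: 860 − 30 = 830 left.
May 2131 has 31 days: 830 − 31 = 799 left.
June 2131 has 30 days: 799 − 30 = 769 left.
July 2131 has 31 days: 769 − 31 = 738 left.
August 2131 has 31 days: 738 − 31 = 707 left.
September 2131 has 30 days: 707 − 30 = 677 left.
October 2131 has 31 days: 677 − 31 = 646 left.
November 2131 has 30 days: 646 − 30 = 616 left.
December 2131 has 31 days: 616 − 31 = 585 left.
January 2132 has 31 days: 585 − 31 = 554 left.
February 2132 has 29 days (2132 is a leap year): 554 − 29 = 525 left.
March 2132 has 31 days: 525 − 31 = 494 left.
April 2132 has 30 days: 494 − 30 = 464 left.
May 2132 has 31 days: 464 − 31 = 433 left.
June 2132 has 30 days: 433 − 30 = 403 left.
July 2132 has 31 days: 403 − 31 = 372 left.
August 2132 has 31 days: 372 − 31 = 341 left.
September 2132 has 30 days: 341 − 30 = 311 left.
October 2132 has 31 days: 311 − 31 = 280 left.
November 2132 has 30 days: 280 − 30 = 250 left.
December 2132 has 31 days: 250 − 31 = 219 left.
January 2133 has 31 days: 219 − 31 = 188 left.
February 2133 has 28 days (2133 is not a leap year): 188 − 28 = 160 left.
March 2133 has 31 days: 160 − 31 = 129 left.
April 2133 has 30 days: 129 − 30 = 99 left.
May 2133 has 31 days: 99 − 31 = 68 left.
June 2133 has 30 days: 68 − 30 = 38 left.
July 2133 has 31 days: 38 − 31 = 7 left.
7 days into August 2133 → August 7, 2133.

August 7, 2133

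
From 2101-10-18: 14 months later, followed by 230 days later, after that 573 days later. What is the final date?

Adding 14 months from October 18, 2101:
month 10 + 14 = 24, which is month 12 of year 2102 → December 2102.
Day 18 is valid in December, giving December 18, 2102.
Advancing 230 days from December 18, 2102:
December has 31 days, so 31 − 18 = 13 days remain after December 18, 2102; 230 − 13 = 217 left.
January 2103 has 31 days: 217 − 31 = 186 left.
February 2103 has 28 days (2103 is not a leap year): 186 − 28 = 158 left.
March 2103 has 31 days: 158 − 31 = 127 left.
April 2103 has 30 days: 127 − 30 = 97 left.
May 2103 has 31 days: 97 − 31 = 66 left.
June 2103 has 30 days: 66 − 30 = 36 left.
July 2103 has 31 days: 36 − 31 = 5 left.
5 days into August 2103 → August 5, 2103.
Advancing 573 days from August 5, 2103:
August has 31 days, so 31 − 5 = 26 days remain after August 5, 2103; 573 − 26 = 547 left.
September 2103 has 30 days: 547 − 30 = 517 left.
October 2103 has 31 days: 517 − 31 = 486 left.
November 2103 has 30 days: 486 − 30 = 456 left.
December 2103 has 31 days: 456 − 31 = 425 left.
January 2104 has 31 days: 425 − 31 = 394 left.
February 2104 has 29 days (2104 is a leap year): 394 − 29 = 365 left.
March 2104 has 31 days: 365 − 31 = 334 left.
April 2104 has 30 days: 334 − 30 = 304 left.
May 2104 has 31 days: 304 − 31 = 273 left.
June 2104 has 30 days: 273 − 30 = 243 left.
July 2104 has 31 days: 243 − 31 = 212 left.
August 2104 has 31 days: 212 − 31 = 181 left.
September 2104 has 30 days: 181 − 30 = 151 left.
October 2104 has 31 days: 151 − 31 = 120 left.
November 2104 has 30 days: 120 − 30 = 90 left.
December 2104 has 31 days: 90 − 31 = 59 left.
January 2105 has 31 days: 59 − 31 = 28 left.
28 days into February 2105 → February 28, 2105.

February 28, 2105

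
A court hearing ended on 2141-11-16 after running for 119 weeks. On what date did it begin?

Subtracting 119 weeks = 833 days from November 16, 2141.
Going back 16 days from November 16, 2141 reaches the end of the previous month; 833 − 16 = 817 left.
October 2141 has 31 days: 817 − 31 = 786 left.
September 2141 has 30 days: 786 − 30 = 756 left.
August 2141 has 31 days: 756 − 31 = 725 left.
July 2141 has 31 days: 725 − 31 = 694 left.
June 2141 has 30 days: 694 − 30 = 664 left.
May 2141 has 31 days: 664 − 31 = 633 left.
April 2141 has 30 days: 633 − 30 = 603 left.
March 2141 has 31 days: 603 − 31 = 572 left.
February 2141 has 28 days (2141 is not a leap year): 572 − 28 = 544 left.
January 2141 has 31 days: 544 − 31 = 513 left.
December 2140 has 31 days: 513 − 31 = 482 left.
November 2140 has 30 days: 482 − 30 = 452 left.
October 2140 has 31 days: 452 − 31 = 421 left.
September 2140 has 30 days: 421 − 30 = 391 left.
August 2140 has 31 days: 391 − 31 = 360 left.
July 2140 has 31 days: 360 − 31 = 329 left.
June 2140 has 30 days: 329 − 30 = 299 left.
May 2140 has 31 days: 299 − 31 = 268 left.
April 2140 has 30 days: 268 − 30 = 238 left.
March 2140 has 31 days: 238 − 31 = 207 left.
February 2140 has 29 days (2140 is a leap year): 207 − 29 = 178 left.
January 2140 has 31 days: 178 − 31 = 147 left.
December 2139 has 31 days: 147 − 31 = 116 left.
November 2139 has 30 days: 116 − 30 = 86 left.
October 2139 has 31 days: 86 − 31 = 55 left.
September 2139 has 30 days: 55 − 30 = 25 left.
August 2139 has 31 days; 31 − 25 = 6 → August 6, 2139.

August 6, 2139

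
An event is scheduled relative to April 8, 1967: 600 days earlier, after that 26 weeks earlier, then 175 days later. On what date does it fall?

Subtracting 600 days from April 8, 1967:
Going back 8 days from April 8, 1967 reaches the end of the previous month; 600 − 8 = 592 left.
March 1967 has 31 days: 592 − 31 = 561 left.
February 1967 has 28 days (1967 is not a leap year): 561 − 28 = 533 left.
January 1967 has 31 days: 533 − 31 = 502 left.
December 1966 has 31 days: 502 − 31 = 471 left.
November 1966 has 30 days: 471 − 30 = 441 left.
October 1966 has 31 days: 441 − 31 = 410 left.
September 1966 has 30 days: 410 − 30 = 380 left.
August 1966 has 31 days: 380 − 31 = 349 left.
July 1966 has 31 days: 349 − 31 = 318 left.
June 1966 has 30 days: 318 − 30 = 288 left.
May 1966 has 31 days: 288 − 31 = 257 left.
April 1966 has 30 days: 257 − 30 = 227 left.
March 1966 has 31 days: 227 − 31 = 196 left.
February 1966 has 28 days (1966 is not a leap year): 196 − 28 = 168 left.
January 1966 has 31 days: 168 − 31 = 137 left.
December 1965 has 31 days: 137 − 31 = 106 left.
November 1965 has 30 days: 106 − 30 = 76 left.
October 1965 has 31 days: 76 − 31 = 45 left.
September 1965 has 30 days: 45 − 30 = 15 left.
August 1965 has 31 days; 31 − 15 = 16 → August 16, 1965.
Counting back 26 weeks (= 182 days) from August 16, 1965:
Going back 16 days from August 16, 1965 reaches the end of the previous month; 182 − 16 = 166 left.
July 1965 has 31 days: 166 − 31 = 135 left.
June 1965 has 30 days: 135 − 30 = 105 left.
May 1965 has 31 days: 105 − 31 = 74 left.
April 1965 has 30 days: 74 − 30 = 44 left.
March 1965 has 31 days: 44 − 31 = 13 left.
February 1965 has 28 days; 28 − 13 = 15 → February 15, 1965.
Adding 175 days from February 15, 1965:
February has 28 days, so 28 − 15 = 13 days remain after February 15, 1965; 175 − 13 = 162 left.
March 1965 has 31 days: 162 − 31 = 131 left.
April 1965 has 30 days: 131 − 30 = 101 left.
May 1965 has 31 days: 101 − 31 = 70 left.
June 1965 has 30 days: 70 − 30 = 40 left.
July 1965 has 31 days: 40 − 31 = 9 left.
9 days into August 1965 → August 9, 1965.

August 9, 1965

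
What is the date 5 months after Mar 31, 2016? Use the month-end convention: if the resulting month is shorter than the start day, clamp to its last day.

Adding 5 months from March 31, 2016.
month 3 + 5 = 8 → August 2016.
Day 31 is valid in August, giving August 31, 2016.

August 31, 2016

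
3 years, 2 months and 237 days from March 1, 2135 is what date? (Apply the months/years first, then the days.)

Counting forward 3 years, 2 months and 237 days from March 1, 2135: first the month/year part, then the days.
+3 years → 2138; month 3 + 2 = 5 → May 2138.
Day 1 is valid in May, giving May 1, 2138.
Now add 237 days from May 1, 2138.
May has 31 days, so 31 − 1 = 30 days remain after May 1, 2138; 237 − 30 = 207 left.
June 2138 has 30 days: 207 − 30 = 177 left.
July 2138 has 31 days: 177 − 31 = 146 left.
August 2138 has 31 days: 146 − 31 = 115 left.
September 2138 has 30 days: 115 − 30 = 85 left.
October 2138 has 31 days: 85 − 31 = 54 left.
November 2138 has 30 days: 54 − 30 = 24 left.
24 days into December 2138 → December 24, 2138.

December 24, 2138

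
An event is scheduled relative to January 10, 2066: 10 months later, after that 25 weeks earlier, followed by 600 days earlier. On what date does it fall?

Counting forward 10 months from January 10, 2066:
month 1 + 10 = 11 → November 2066.
Day 10 is valid in November, giving November 10, 2066.
Going back 25 weeks (= 175 days) from November 10, 2066:
Going back 10 days from November 10, 2066 reaches the end of the previous month; 175 − 10 = 165 left.
October 2066 has 31 days: 165 − 31 = 134 left.
September 2066 has 30 days: 134 − 30 = 104 left.
August 2066 has 31 days: 104 − 31 = 73 left.
July 2066 has 31 days: 73 − 31 = 42 left.
June 2066 has 30 days: 42 − 30 = 12 left.
May 2066 has 31 days; 31 − 12 = 19 → May 19, 2066.
Counting back 600 days from May 19, 2066:
Going back 19 days from May 19, 2066 reaches the end of the previous month; 600 − 19 = 581 left.
April 2066 has 30 days: 581 − 30 = 551 left.
March 2066 has 31 days: 551 − 31 = 520 left.
February 2066 has 28 days (2066 is not a leap year): 520 − 28 = 492 left.
January 2066 has 31 days: 492 − 31 = 461 left.
December 2065 has 31 days: 461 − 31 = 430 left.
November 2065 has 30 days: 430 − 30 = 400 left.
October 2065 has 31 days: 400 − 31 = 369 left.
September 2065 has 30 days: 369 − 30 = 339 left.
August 2065 has 31 days: 339 − 31 = 308 left.
July 2065 has 31 days: 308 − 31 = 277 left.
June 2065 has 30 days: 277 − 30 = 247 left.
May 2065 has 31 days: 247 − 31 = 216 left.
April 2065 has 30 days: 216 − 30 = 186 left.
March 2065 has 31 days: 186 − 31 = 155 left.
February 2065 has 28 days (2065 is not a leap year): 155 − 28 = 127 left.
January 2065 has 31 days: 127 − 31 = 96 left.
December 2064 has 31 days: 96 − 31 = 65 left.
November 2064 has 30 days: 65 − 30 = 35 left.
October 2064 has 31 days: 35 − 31 = 4 left.
September 2064 has 30 days; 30 − 4 = 26 → September 26, 2064.

September 26, 2064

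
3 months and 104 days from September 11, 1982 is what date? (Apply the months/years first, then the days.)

March 25, 1983

Counting forward 3 months and 104 days from September 11, 1982: first the month/year part, then the days.
month 9 + 3 = 12 → December 1982.
Day 11 is valid in December, giving December 11, 1982.
Now add 104 days from December 11, 1982.
December has 31 days, so 31 − 11 = 20 days remain after December 11, 1982; 104 − 20 = 84 left.
January 1983 has 31 days: 84 − 31 = 53 left.
February 1983 has 28 days (1983 is not a leap year): 53 − 28 = 25 left.
25 days into March 1983 → March 25, 1983.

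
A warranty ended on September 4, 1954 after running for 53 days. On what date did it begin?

July 13, 1954

Counting back 53 days from September 4, 1954.
Going back 4 days from September 4, 1954 reaches the end of the previous month; 53 − 4 = 49 left.
August 1954 has 31 days: 49 − 31 = 18 left.
July 1954 has 31 days; 31 − 18 = 13 → July 13, 1954.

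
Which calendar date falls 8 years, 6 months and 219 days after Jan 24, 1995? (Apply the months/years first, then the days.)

Advancing 8 years, 6 months and 219 days from January 24, 1995: first the month/year part, then the days.
+8 years → 2003; month 1 + 6 = 7 → July 2003.
Day 24 is valid in July, giving July 24, 2003.
Now add 219 days from July 24, 2003.
July has 31 days, so 31 − 24 = 7 days remain after July 24, 2003; 219 − 7 = 212 left.
August 2003 has 31 days: 212 − 31 = 181 left.
September 2003 has 30 days: 181 − 30 = 151 left.
October 2003 has 31 days: 151 − 31 = 120 left.
November 2003 has 30 days: 120 − 30 = 90 left.
December 2003 has 31 days: 90 − 31 = 59 left.
January 2004 has 31 days: 59 − 31 = 28 left.
28 days into February 2004 → February 28, 2004.

February 28, 2004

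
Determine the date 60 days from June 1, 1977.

Counting forward 60 days from June 1, 1977.
June has 30 days, so 30 − 1 = 29 days remain after June 1, 1977; 60 − 29 = 31 left.
31 days into July 1977 → July 31, 1977.

July 31, 1977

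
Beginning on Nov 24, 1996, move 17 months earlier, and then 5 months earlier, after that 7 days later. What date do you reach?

January 31, 1995

Subtracting 17 months from November 24, 1996:
month 11 − 17 = -6, which is month 6 of year 1995 → June 1995.
Day 24 is valid in June, giving June 24, 1995.
Subtracting 5 months from June 24, 1995:
month 6 − 5 = 1 → January 1995.
Day 24 is valid in January, giving January 24, 1995.
Advancing 7 days from January 24, 1995:
January has 31 days; 24 + 7 = 31, still in January.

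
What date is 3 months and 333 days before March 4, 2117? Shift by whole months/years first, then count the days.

Subtracting 3 months and 333 days from March 4, 2117: first the month/year part, then the days.
month 3 − 3 = 0, which is month 12 of year 2116 → December 2116.
Day 4 is valid in December, giving December 4, 2116.
Now subtract 333 days from December 4, 2116.
Going back 4 days from December 4, 2116 reaches the end of the previous month; 333 − 4 = 329 left.
November 2116 has 30 days: 329 − 30 = 299 left.
October 2116 has 31 days: 299 − 31 = 268 left.
September 2116 has 30 days: 268 − 30 = 238 left.
August 2116 has 31 days: 238 − 31 = 207 left.
July 2116 has 31 days: 207 − 31 = 176 left.
June 2116 has 30 days: 176 − 30 = 146 left.
May 2116 has 31 days: 146 − 31 = 115 left.
April 2116 has 30 days: 115 − 30 = 85 left.
March 2116 has 31 days: 85 − 31 = 54 left.
February 2116 has 29 days (2116 is a leap year): 54 − 29 = 25 left.
January 2116 has 31 days; 31 − 25 = 6 → January 6, 2116.

January 6, 2116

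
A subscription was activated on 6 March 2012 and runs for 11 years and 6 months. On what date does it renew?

Advancing 11 years and 6 months from March 6, 2012.
+11 years → 2023; month 3 + 6 = 9 → September 2023.
Day 6 is valid in September, giving September 6, 2023.

September 6, 2023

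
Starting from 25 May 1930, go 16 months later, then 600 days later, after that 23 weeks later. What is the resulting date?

October 25, 1933

Adding 16 months from May 25, 1930:
month 5 + 16 = 21, which is month 9 of year 1931 → September 1931.
Day 25 is valid in September, giving September 25, 1931.
Counting forward 600 days from September 25, 1931:
September has 30 days, so 30 − 25 = 5 days remain after September 25, 1931; 600 − 5 = 595 left.
October 1931 has 31 days: 595 − 31 = 564 left.
November 1931 has 30 days: 564 − 30 = 534 left.
December 1931 has 31 days: 534 − 31 = 503 left.
January 1932 has 31 days: 503 − 31 = 472 left.
February 1932 has 29 days (1932 is a leap year): 472 − 29 = 443 left.
March 1932 has 31 days: 443 − 31 = 412 left.
April 1932 has 30 days: 412 − 30 = 382 left.
May 1932 has 31 days: 382 − 31 = 351 left.
June 1932 has 30 days: 351 − 30 = 321 left.
July 1932 has 31 days: 321 − 31 = 290 left.
August 1932 has 31 days: 290 − 31 = 259 left.
September 1932 has 30 days: 259 − 30 = 229 left.
October 1932 has 31 days: 229 − 31 = 198 left.
November 1932 has 30 days: 198 − 30 = 168 left.
December 1932 has 31 days: 168 − 31 = 137 left.
January 1933 has 31 days: 137 − 31 = 106 left.
February 1933 has 28 days (1933 is not a leap year): 106 − 28 = 78 left.
March 1933 has 31 days: 78 − 31 = 47 left.
April 1933 has 30 days: 47 − 30 = 17 left.
17 days into May 1933 → May 17, 1933.
Counting forward 23 weeks (= 161 days) from May 17, 1933:
May has 31 days, so 31 − 17 = 14 days remain after May 17, 1933; 161 − 14 = 147 left.
June 1933 has 30 days: 147 − 30 = 117 left.
July 1933 has 31 days: 117 − 31 = 86 left.
August 1933 has 31 days: 86 − 31 = 55 left.
September 1933 has 30 days: 55 − 30 = 25 left.
25 days into October 1933 → October 25, 1933.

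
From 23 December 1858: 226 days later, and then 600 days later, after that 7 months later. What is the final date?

Advancing 226 days from December 23, 1858:
December has 31 days, so 31 − 23 = 8 days remain after December 23, 1858; 226 − 8 = 218 left.
January 1859 has 31 days: 218 − 31 = 187 left.
February 1859 has 28 days (1859 is not a leap year): 187 − 28 = 159 left.
March 1859 has 31 days: 159 − 31 = 128 left.
April 1859 has 30 days: 128 − 30 = 98 left.
May 1859 has 31 days: 98 − 31 = 67 left.
June 1859 has 30 days: 67 − 30 = 37 left.
July 1859 has 31 days: 37 − 31 = 6 left.
6 days into August 1859 → August 6, 1859.
Adding 600 days from August 6, 1859:
August has 31 days, so 31 − 6 = 25 days remain after August 6, 1859; 600 − 25 = 575 left.
September 1859 has 30 days: 575 − 30 = 545 left.
October 1859 has 31 days: 545 − 31 = 514 left.
November 1859 has 30 days: 514 − 30 = 484 left.
December 1859 has 31 days: 484 − 31 = 453 left.
January 1860 has 31 days: 453 − 31 = 422 left.
February 1860 has 29 days (1860 is a leap year): 422 − 29 = 393 left.
March 1860 has 31 days: 393 − 31 = 362 left.
April 1860 has 30 days: 362 − 30 = 332 left.
May 1860 has 31 days: 332 − 31 = 301 left.
June 1860 has 30 days: 301 − 30 = 271 left.
July 1860 has 31 days: 271 − 31 = 240 left.
August 1860 has 31 days: 240 − 31 = 209 left.
September 1860 has 30 days: 209 − 30 = 179 left.
October 1860 has 31 days: 179 − 31 = 148 left.
November 1860 has 30 days: 148 − 30 = 118 left.
December 1860 has 31 days: 118 − 31 = 87 left.
January 1861 has 31 days: 87 − 31 = 56 left.
February 1861 has 28 days (1861 is not a leap year): 56 − 28 = 28 left.
28 days into March 1861 → March 28, 1861.
Advancing 7 months from March 28, 1861:
month 3 + 7 = 10 → October 1861.
Day 28 is valid in October, giving October 28, 1861.

October 28, 1861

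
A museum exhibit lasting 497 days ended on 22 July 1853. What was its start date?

March 12, 1852

Going back 497 days from July 22, 1853.
Going back 22 days from July 22, 1853 reaches the end of the previous month; 497 − 22 = 475 left.
June 1853 has 30 days: 475 − 30 = 445 left.
May 1853 has 31 days: 445 − 31 = 414 left.
April 1853 has 30 days: 414 − 30 = 384 left.
March 1853 has 31 days: 384 − 31 = 353 left.
February 1853 has 28 days (1853 is not a leap year): 353 − 28 = 325 left.
January 1853 has 31 days: 325 − 31 = 294 left.
December 1852 has 31 days: 294 − 31 = 263 left.
November 1852 has 30 days: 263 − 30 = 233 left.
October 1852 has 31 days: 233 − 31 = 202 left.
September 1852 has 30 days: 202 − 30 = 172 left.
August 1852 has 31 days: 172 − 31 = 141 left.
July 1852 has 31 days: 141 − 31 = 110 left.
June 1852 has 30 days: 110 − 30 = 80 left.
May 1852 has 31 days: 80 − 31 = 49 left.
April 1852 has 30 days: 49 − 30 = 19 left.
March 1852 has 31 days; 31 − 19 = 12 → March 12, 1852.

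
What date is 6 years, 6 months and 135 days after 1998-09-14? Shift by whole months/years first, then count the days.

July 27, 2005

Adding 6 years, 6 months and 135 days from September 14, 1998: first the month/year part, then the days.
+6 years → 2004; month 9 + 6 = 15, which is month 3 of year 2005 → March 2005.
Day 14 is valid in March, giving March 14, 2005.
Now add 135 days from March 14, 2005.
March has 31 days, so 31 − 14 = 17 days remain after March 14, 2005; 135 − 17 = 118 left.
April 2005 has 30 days: 118 − 30 = 88 left.
May 2005 has 31 days: 88 − 31 = 57 left.
June 2005 has 30 days: 57 − 30 = 27 left.
27 days into July 2005 → July 27, 2005.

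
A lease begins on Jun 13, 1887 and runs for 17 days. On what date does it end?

June 30, 1887

Adding 17 days from June 13, 1887.
June has 30 days; 13 + 17 = 30, still in June.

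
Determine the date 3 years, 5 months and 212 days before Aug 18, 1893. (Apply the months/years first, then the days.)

August 18, 1889

Subtracting 3 years, 5 months and 212 days from August 18, 1893: first the month/year part, then the days.
-3 years → 1890; month 8 − 5 = 3 → March 1890.
Day 18 is valid in March, giving March 18, 1890.
Now subtract 212 days from March 18, 1890.
Going back 18 days from March 18, 1890 reaches the end of the previous month; 212 − 18 = 194 left.
February 1890 has 28 days (1890 is not a leap year): 194 − 28 = 166 left.
January 1890 has 31 days: 166 − 31 = 135 left.
December 1889 has 31 days: 135 − 31 = 104 left.
November 1889 has 30 days: 104 − 30 = 74 left.
October 1889 has 31 days: 74 − 31 = 43 left.
September 1889 has 30 days: 43 − 30 = 13 left.
August 1889 has 31 days; 31 − 13 = 18 → August 18, 1889.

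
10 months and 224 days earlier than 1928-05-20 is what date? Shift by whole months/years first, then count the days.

Going back 10 months and 224 days from May 20, 1928: first the month/year part, then the days.
month 5 − 10 = -5, which is month 7 of year 1927 → July 1927.
Day 20 is valid in July, giving July 20, 1927.
Now subtract 224 days from July 20, 1927.
Going back 20 days from July 20, 1927 reaches the end of the previous month; 224 − 20 = 204 left.
June 1927 has 30 days: 204 − 30 = 174 left.
May 1927 has 31 days: 174 − 31 = 143 left.
April 1927 has 30 days: 143 − 30 = 113 left.
March 1927 has 31 days: 113 − 31 = 82 left.
February 1927 has 28 days (1927 is not a leap year): 82 − 28 = 54 left.
January 1927 has 31 days: 54 − 31 = 23 left.
December 1926 has 31 days; 31 − 23 = 8 → December 8, 1926.

December 8, 1926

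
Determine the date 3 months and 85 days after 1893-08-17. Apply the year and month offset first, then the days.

February 10, 1894

Adding 3 months and 85 days from August 17, 1893: first the month/year part, then the days.
month 8 + 3 = 11 → November 1893.
Day 17 is valid in November, giving November 17, 1893.
Now add 85 days from November 17, 1893.
November has 30 days, so 30 − 17 = 13 days remain after November 17, 1893; 85 − 13 = 72 left.
December 1893 has 31 days: 72 − 31 = 41 left.
January 1894 has 31 days: 41 − 31 = 10 left.
10 days into February 1894 → February 10, 1894.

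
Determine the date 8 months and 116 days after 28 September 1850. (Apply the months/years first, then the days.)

September 21, 1851

Adding 8 months and 116 days from September 28, 1850: first the month/year part, then the days.
month 9 + 8 = 17, which is month 5 of year 1851 → May 1851.
Day 28 is valid in May, giving May 28, 1851.
Now add 116 days from May 28, 1851.
May has 31 days, so 31 − 28 = 3 days remain after May 28, 1851; 116 − 3 = 113 left.
June 1851 has 30 days: 113 − 30 = 83 left.
July 1851 has 31 days: 83 − 31 = 52 left.
August 1851 has 31 days: 52 − 31 = 21 left.
21 days into September 1851 → September 21, 1851.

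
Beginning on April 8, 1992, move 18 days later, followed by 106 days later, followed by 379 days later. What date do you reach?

August 24, 1993

Advancing 18 days from April 8, 1992:
April has 30 days; 8 + 18 = 26, still in April.
Advancing 106 days from April 26, 1992:
April has 30 days, so 30 − 26 = 4 days remain after April 26, 1992; 106 − 4 = 102 left.
May 1992 has 31 days: 102 − 31 = 71 left.
June 1992 has 30 days: 71 − 30 = 41 left.
July 1992 has 31 days: 41 − 31 = 10 left.
10 days into August 1992 → August 10, 1992.
Advancing 379 days from August 10, 1992:
August has 31 days, so 31 − 10 = 21 days remain after August 10, 1992; 379 − 21 = 358 left.
September 1992 has 30 days: 358 − 30 = 328 left.
October 1992 has 31 days: 328 − 31 = 297 left.
November 1992 has 30 days: 297 − 30 = 267 left.
December 1992 has 31 days: 267 − 31 = 236 left.
January 1993 has 31 days: 236 − 31 = 205 left.
February 1993 has 28 days (1993 is not a leap year): 205 − 28 = 177 left.
March 1993 has 31 days: 177 − 31 = 146 left.
April 1993 has 30 days: 146 − 30 = 116 left.
May 1993 has 31 days: 116 − 31 = 85 left.
June 1993 has 30 days: 85 − 30 = 55 left.
July 1993 has 31 days: 55 − 31 = 24 left.
24 days into August 1993 → August 24, 1993.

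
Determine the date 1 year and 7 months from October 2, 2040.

May 2, 2042

Counting forward 1 year and 7 months from October 2, 2040.
+1 year → 2041; month 10 + 7 = 17, which is month 5 of year 2042 → May 2042.
Day 2 is valid in May, giving May 2, 2042.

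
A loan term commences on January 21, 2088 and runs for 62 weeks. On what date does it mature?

Adding 62 weeks = 434 days from January 21, 2088.
January has 31 days, so 31 − 21 = 10 days remain after January 21, 2088; 434 − 10 = 424 left.
February 2088 has 29 days (2088 is a leap year): 424 − 29 = 395 left.
March 2088 has 31 days: 395 − 31 = 364 left.
April 2088 has 30 days: 364 − 30 = 334 left.
May 2088 has 31 days: 334 − 31 = 303 left.
June 2088 has 30 days: 303 − 30 = 273 left.
July 2088 has 31 days: 273 − 31 = 242 left.
August 2088 has 31 days: 242 − 31 = 211 left.
September 2088 has 30 days: 211 − 30 = 181 left.
October 2088 has 31 days: 181 − 31 = 150 left.
November 2088 has 30 days: 150 − 30 = 120 left.
December 2088 has 31 days: 120 − 31 = 89 left.
January 2089 has 31 days: 89 − 31 = 58 left.
February 2089 has 28 days (2089 is not a leap year): 58 − 28 = 30 left.
30 days into March 2089 → March 30, 2089.

March 30, 2089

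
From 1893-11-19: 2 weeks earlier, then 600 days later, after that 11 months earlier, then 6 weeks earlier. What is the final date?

June 16, 1894

Going back 2 weeks (= 14 days) from November 19, 1893:
19 − 14 = 5, still in November 1893.
Advancing 600 days from November 5, 1893:
November has 30 days, so 30 − 5 = 25 days remain after November 5, 1893; 600 − 25 = 575 left.
December 1893 has 31 days: 575 − 31 = 544 left.
January 1894 has 31 days: 544 − 31 = 513 left.
February 1894 has 28 days (1894 is not a leap year): 513 − 28 = 485 left.
March 1894 has 31 days: 485 − 31 = 454 left.
April 1894 has 30 days: 454 − 30 = 424 left.
May 1894 has 31 days: 424 − 31 = 393 left.
June 1894 has 30 days: 393 − 30 = 363 left.
July 1894 has 31 days: 363 − 31 = 332 left.
August 1894 has 31 days: 332 − 31 = 301 left.
September 1894 has 30 days: 301 − 30 = 271 left.
October 1894 has 31 days: 271 − 31 = 240 left.
November 1894 has 30 days: 240 − 30 = 210 left.
December 1894 has 31 days: 210 − 31 = 179 left.
January 1895 has 31 days: 179 − 31 = 148 left.
February 1895 has 28 days (1895 is not a leap year): 148 − 28 = 120 left.
March 1895 has 31 days: 120 − 31 = 89 left.
April 1895 has 30 days: 89 − 30 = 59 left.
May 1895 has 31 days: 59 − 31 = 28 left.
28 days into June 1895 → June 28, 1895.
Subtracting 11 months from June 28, 1895:
month 6 − 11 = -5, which is month 7 of year 1894 → July 1894.
Day 28 is valid in July, giving July 28, 1894.
Subtracting 6 weeks (= 42 days) from July 28, 1894:
Going back 28 days from July 28, 1894 reaches the end of the previous month; 42 − 28 = 14 left.
June 1894 has 30 days; 30 − 14 = 16 → June 16, 1894.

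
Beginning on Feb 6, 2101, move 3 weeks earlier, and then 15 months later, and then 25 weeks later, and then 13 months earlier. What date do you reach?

September 8, 2101

Counting back 3 weeks (= 21 days) from February 6, 2101:
Going back 6 days from February 6, 2101 reaches the end of the previous month; 21 − 6 = 15 left.
January 2101 has 31 days; 31 − 15 = 16 → January 16, 2101.
Adding 15 months from January 16, 2101:
month 1 + 15 = 16, which is month 4 of year 2102 → April 2102.
Day 16 is valid in April, giving April 16, 2102.
Advancing 25 weeks (= 175 days) from April 16, 2102:
April has 30 days, so 30 − 16 = 14 days remain after April 16, 2102; 175 − 14 = 161 left.
May 2102 has 31 days: 161 − 31 = 130 left.
June 2102 has 30 days: 130 − 30 = 100 left.
July 2102 has 31 days: 100 − 31 = 69 left.
August 2102 has 31 days: 69 − 31 = 38 left.
September 2102 has 30 days: 38 − 30 = 8 left.
8 days into October 2102 → October 8, 2102.
Going back 13 months from October 8, 2102:
month 10 − 13 = -3, which is month 9 of year 2101 → September 2101.
Day 8 is valid in September, giving September 8, 2101.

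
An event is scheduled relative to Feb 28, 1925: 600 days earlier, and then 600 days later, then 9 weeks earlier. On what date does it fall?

December 27, 1924

Counting back 600 days from February 28, 1925:
Going back 28 days from February 28, 1925 reaches the end of the previous month; 600 − 28 = 572 left.
January 1925 has 31 days: 572 − 31 = 541 left.
December 1924 has 31 days: 541 − 31 = 510 left.
November 1924 has 30 days: 510 − 30 = 480 left.
October 1924 has 31 days: 480 − 31 = 449 left.
September 1924 has 30 days: 449 − 30 = 419 left.
August 1924 has 31 days: 419 − 31 = 388 left.
July 1924 has 31 days: 388 − 31 = 357 left.
June 1924 has 30 days: 357 − 30 = 327 left.
May 1924 has 31 days: 327 − 31 = 296 left.
April 1924 has 30 days: 296 − 30 = 266 left.
March 1924 has 31 days: 266 − 31 = 235 left.
February 1924 has 29 days (1924 is a leap year): 235 − 29 = 206 left.
January 1924 has 31 days: 206 − 31 = 175 left.
December 1923 has 31 days: 175 − 31 = 144 left.
November 1923 has 30 days: 144 − 30 = 114 left.
October 1923 has 31 days: 114 − 31 = 83 left.
September 1923 has 30 days: 83 − 30 = 53 left.
August 1923 has 31 days: 53 − 31 = 22 left.
July 1923 has 31 days; 31 − 22 = 9 → July 9, 1923.
Counting forward 600 days from July 9, 1923:
July has 31 days, so 31 − 9 = 22 days remain after July 9, 1923; 600 − 22 = 578 left.
August 1923 has 31 days: 578 − 31 = 547 left.
September 1923 has 30 days: 547 − 30 = 517 left.
October 1923 has 31 days: 517 − 31 = 486 left.
November 1923 has 30 days: 486 − 30 = 456 left.
December 1923 has 31 days: 456 − 31 = 425 left.
January 1924 has 31 days: 425 − 31 = 394 left.
February 1924 has 29 days (1924 is a leap year): 394 − 29 = 365 left.
March 1924 has 31 days: 365 − 31 = 334 left.
April 1924 has 30 days: 334 − 30 = 304 left.
May 1924 has 31 days: 304 − 31 = 273 left.
June 1924 has 30 days: 273 − 30 = 243 left.
July 1924 has 31 days: 243 − 31 = 212 left.
August 1924 has 31 days: 212 − 31 = 181 left.
September 1924 has 30 days: 181 − 30 = 151 left.
October 1924 has 31 days: 151 − 31 = 120 left.
November 1924 has 30 days: 120 − 30 = 90 left.
December 1924 has 31 days: 90 − 31 = 59 left.
January 1925 has 31 days: 59 − 31 = 28 left.
28 days into February 1925 → February 28, 1925.
Going back 9 weeks (= 63 days) from February 28, 1925:
Going back 28 days from February 28, 1925 reaches the end of the previous month; 63 − 28 = 35 left.
January 1925 has 31 days: 35 − 31 = 4 left.
December 1924 has 31 days; 31 − 4 = 27 → December 27, 1924.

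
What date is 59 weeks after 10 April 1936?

Adding 59 weeks = 413 days from April 10, 1936.
April has 30 days, so 30 − 10 = 20 days remain after April 10, 1936; 413 − 20 = 393 left.
May 1936 has 31 days: 393 − 31 = 362 left.
June 1936 has 30 days: 362 − 30 = 332 left.
July 1936 has 31 days: 332 − 31 = 301 left.
August 1936 has 31 days: 301 − 31 = 270 left.
September 1936 has 30 days: 270 − 30 = 240 left.
October 1936 has 31 days: 240 − 31 = 209 left.
November 1936 has 30 days: 209 − 30 = 179 left.
December 1936 has 31 days: 179 − 31 = 148 left.
January 1937 has 31 days: 148 − 31 = 117 left.
February 1937 has 28 days (1937 is not a leap year): 117 − 28 = 89 left.
March 1937 has 31 days: 89 − 31 = 58 left.
April 1937 has 30 days: 58 − 30 = 28 left.
28 days into May 1937 → May 28, 1937.

May 28, 1937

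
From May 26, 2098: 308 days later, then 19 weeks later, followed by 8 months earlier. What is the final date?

December 10, 2098

Advancing 308 days from May 26, 2098:
May has 31 days, so 31 − 26 = 5 days remain after May 26, 2098; 308 − 5 = 303 left.
June 2098 has 30 days: 303 − 30 = 273 left.
July 2098 has 31 days: 273 − 31 = 242 left.
August 2098 has 31 days: 242 − 31 = 211 left.
September 2098 has 30 days: 211 − 30 = 181 left.
October 2098 has 31 days: 181 − 31 = 150 left.
November 2098 has 30 days: 150 − 30 = 120 left.
December 2098 has 31 days: 120 − 31 = 89 left.
January 2099 has 31 days: 89 − 31 = 58 left.
February 2099 has 28 days (2099 is not a leap year): 58 − 28 = 30 left.
30 days into March 2099 → March 30, 2099.
Adding 19 weeks (= 133 days) from March 30, 2099:
March has 31 days, so 31 − 30 = 1 day remains after March 30, 2099; 133 − 1 = 132 left.
April 2099 has 30 days: 132 − 30 = 102 left.
May 2099 has 31 days: 102 − 31 = 71 left.
June 2099 has 30 days: 71 − 30 = 41 left.
July 2099 has 31 days: 41 − 31 = 10 left.
10 days into August 2099 → August 10, 2099.
Counting back 8 months from August 10, 2099:
month 8 − 8 = 0, which is month 12 of year 2098 → December 2098.
Day 10 is valid in December, giving December 10, 2098.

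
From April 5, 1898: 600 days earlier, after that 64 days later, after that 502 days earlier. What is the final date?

June 2, 1895

Going back 600 days from April 5, 1898:
Going back 5 days from April 5, 1898 reaches the end of the previous month; 600 − 5 = 595 left.
March 1898 has 31 days: 595 − 31 = 564 left.
February 1898 has 28 days (1898 is not a leap year): 564 − 28 = 536 left.
January 1898 has 31 days: 536 − 31 = 505 left.
December 1897 has 31 days: 505 − 31 = 474 left.
November 1897 has 30 days: 474 − 30 = 444 left.
October 1897 has 31 days: 444 − 31 = 413 left.
September 1897 has 30 days: 413 − 30 = 383 left.
August 1897 has 31 days: 383 − 31 = 352 left.
July 1897 has 31 days: 352 − 31 = 321 left.
June 1897 has 30 days: 321 − 30 = 291 left.
May 1897 has 31 days: 291 − 31 = 260 left.
April 1897 has 30 days: 260 − 30 = 230 left.
March 1897 has 31 days: 230 − 31 = 199 left.
February 1897 has 28 days (1897 is not a leap year): 199 − 28 = 171 left.
January 1897 has 31 days: 171 − 31 = 140 left.
December 1896 has 31 days: 140 − 31 = 109 left.
November 1896 has 30 days: 109 − 30 = 79 left.
October 1896 has 31 days: 79 − 31 = 48 left.
September 1896 has 30 days: 48 − 30 = 18 left.
August 1896 has 31 days; 31 − 18 = 13 → August 13, 1896.
Counting forward 64 days from August 13, 1896:
August has 31 days, so 31 − 13 = 18 days remain after August 13, 1896; 64 − 18 = 46 left.
September 1896 has 30 days: 46 − 30 = 16 left.
16 days into October 1896 → October 16, 1896.
Counting back 502 days from October 16, 1896:
Going back 16 days from October 16, 1896 reaches the end of the previous month; 502 − 16 = 486 left.
September 1896 has 30 days: 486 − 30 = 456 left.
August 1896 has 31 days: 456 − 31 = 425 left.
July 1896 has 31 days: 425 − 31 = 394 left.
June 1896 has 30 days: 394 − 30 = 364 left.
May 1896 has 31 days: 364 − 31 = 333 left.
April 1896 has 30 days: 333 − 30 = 303 left.
March 1896 has 31 days: 303 − 31 = 272 left.
February 1896 has 29 days (1896 is a leap year): 272 − 29 = 243 left.
January 1896 has 31 days: 243 − 31 = 212 left.
December 1895 has 31 days: 212 − 31 = 181 left.
November 1895 has 30 days: 181 − 30 = 151 left.
October 1895 has 31 days: 151 − 31 = 120 left.
September 1895 has 30 days: 120 − 30 = 90 left.
August 1895 has 31 days: 90 − 31 = 59 left.
July 1895 has 31 days: 59 − 31 = 28 left.
June 1895 has 30 days; 30 − 28 = 2 → June 2, 1895.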